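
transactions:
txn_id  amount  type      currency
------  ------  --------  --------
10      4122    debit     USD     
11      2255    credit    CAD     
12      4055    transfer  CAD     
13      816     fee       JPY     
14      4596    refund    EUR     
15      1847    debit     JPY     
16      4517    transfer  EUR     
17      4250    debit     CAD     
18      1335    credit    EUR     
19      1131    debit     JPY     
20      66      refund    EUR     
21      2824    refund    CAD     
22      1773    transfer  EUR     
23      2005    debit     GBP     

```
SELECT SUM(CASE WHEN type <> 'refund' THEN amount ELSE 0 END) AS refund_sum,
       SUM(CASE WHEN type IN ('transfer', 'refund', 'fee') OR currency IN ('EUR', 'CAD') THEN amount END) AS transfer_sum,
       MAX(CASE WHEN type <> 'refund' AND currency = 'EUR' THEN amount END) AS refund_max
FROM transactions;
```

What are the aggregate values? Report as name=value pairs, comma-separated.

[refund_sum: type <> 'refund']
txn_id=10: ✓ → 4122
txn_id=11: ✓ → 2255
txn_id=12: ✓ → 4055
txn_id=13: ✓ → 816
txn_id=14: ✗
txn_id=15: ✓ → 1847
txn_id=16: ✓ → 4517
txn_id=17: ✓ → 4250
txn_id=18: ✓ → 1335
txn_id=19: ✓ → 1131
txn_id=20: ✗
txn_id=21: ✗
txn_id=22: ✓ → 1773
txn_id=23: ✓ → 2005
refund_sum = 4122 + 2255 + 4055 + 816 + 1847 + 4517 + 4250 + 1335 + 1131 + 1773 + 2005 = 28106
—
[transfer_sum: type IN ('transfer', 'refund', 'fee') OR currency IN ('EUR', 'CAD')]
txn_id=10: ✗
txn_id=11: ✓ → 2255
txn_id=12: ✓ → 4055
txn_id=13: ✓ → 816
txn_id=14: ✓ → 4596
txn_id=15: ✗
txn_id=16: ✓ → 4517
txn_id=17: ✓ → 4250
txn_id=18: ✓ → 1335
txn_id=19: ✗
txn_id=20: ✓ → 66
txn_id=21: ✓ → 2824
txn_id=22: ✓ → 1773
txn_id=23: ✗
transfer_sum = 2255 + 4055 + 816 + 4596 + 4517 + 4250 + 1335 + 66 + 2824 + 1773 = 26487
—
[refund_max: type <> 'refund' AND currency = 'EUR']
txn_id=10: ✗
txn_id=11: ✗
txn_id=12: ✗
txn_id=13: ✗
txn_id=14: ✗
txn_id=15: ✗
txn_id=16: ✓ → 4517
txn_id=17: ✗
txn_id=18: ✓ → 1335
txn_id=19: ✗
txn_id=20: ✗
txn_id=21: ✗
txn_id=22: ✓ → 1773
txn_id=23: ✗
refund_max = MAX(4517, 1335, 1773) = 4517

refund_sum=28106, transfer_sum=26487, refund_max=4517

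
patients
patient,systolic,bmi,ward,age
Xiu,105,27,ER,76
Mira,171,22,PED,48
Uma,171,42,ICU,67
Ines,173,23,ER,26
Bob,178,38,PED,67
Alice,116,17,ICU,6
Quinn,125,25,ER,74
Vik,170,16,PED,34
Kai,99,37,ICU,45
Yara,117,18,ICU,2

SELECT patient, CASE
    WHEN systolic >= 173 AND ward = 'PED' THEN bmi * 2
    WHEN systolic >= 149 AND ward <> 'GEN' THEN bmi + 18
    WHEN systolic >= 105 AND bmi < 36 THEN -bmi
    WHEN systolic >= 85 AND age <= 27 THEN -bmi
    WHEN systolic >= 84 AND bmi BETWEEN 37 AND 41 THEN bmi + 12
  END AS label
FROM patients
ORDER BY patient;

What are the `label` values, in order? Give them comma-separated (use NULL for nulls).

patient=Alice: systolic >= 105 AND bmi < 36 → -17
patient=Bob: systolic >= 173 AND ward = 'PED' → 76
patient=Ines: systolic >= 149 AND ward <> 'GEN' → 41
patient=Kai: systolic >= 84 AND bmi BETWEEN 37 AND 41 → 49
patient=Mira: systolic >= 149 AND ward <> 'GEN' → 40
patient=Quinn: systolic >= 105 AND bmi < 36 → -25
patient=Uma: systolic >= 149 AND ward <> 'GEN' → 60
patient=Vik: systolic >= 149 AND ward <> 'GEN' → 34
patient=Xiu: systolic >= 105 AND bmi < 36 → -27
patient=Yara: systolic >= 105 AND bmi < 36 → -18

-17, 76, 41, 49, 40, -25, 60, 34, -27, -18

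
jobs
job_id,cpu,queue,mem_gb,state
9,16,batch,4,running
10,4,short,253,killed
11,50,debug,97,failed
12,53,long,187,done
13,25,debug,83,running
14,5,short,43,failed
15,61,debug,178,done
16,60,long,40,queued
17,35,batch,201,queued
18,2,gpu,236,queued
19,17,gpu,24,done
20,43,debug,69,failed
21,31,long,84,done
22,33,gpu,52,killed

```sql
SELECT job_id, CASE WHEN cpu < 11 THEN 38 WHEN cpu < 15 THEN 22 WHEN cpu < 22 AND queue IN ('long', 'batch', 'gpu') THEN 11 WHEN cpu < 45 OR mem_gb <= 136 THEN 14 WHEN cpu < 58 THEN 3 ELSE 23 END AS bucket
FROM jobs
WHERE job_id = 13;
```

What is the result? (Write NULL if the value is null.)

job_id = 13: cpu=25, queue=debug, mem_gb=83, state=running.
cpu < 11 → false
cpu < 15 → false
cpu < 22 AND queue IN ('long', 'batch', 'gpu') → false
cpu < 45 OR mem_gb <= 136 → true → 14

14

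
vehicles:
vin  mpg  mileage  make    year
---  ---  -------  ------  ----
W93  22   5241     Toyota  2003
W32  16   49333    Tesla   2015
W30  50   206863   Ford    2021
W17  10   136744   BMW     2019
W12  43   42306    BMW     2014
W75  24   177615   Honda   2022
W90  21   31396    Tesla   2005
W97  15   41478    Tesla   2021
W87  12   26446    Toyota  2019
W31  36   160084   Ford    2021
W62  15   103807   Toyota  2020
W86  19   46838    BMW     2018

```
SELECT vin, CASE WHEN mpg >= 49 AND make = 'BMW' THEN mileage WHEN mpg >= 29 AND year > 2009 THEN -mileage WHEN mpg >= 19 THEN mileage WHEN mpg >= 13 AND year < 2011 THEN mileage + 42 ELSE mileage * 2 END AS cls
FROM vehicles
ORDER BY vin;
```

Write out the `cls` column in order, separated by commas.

vin=W12: mpg >= 29 AND year > 2009 → -42306
vin=W17: ELSE → 273488
vin=W30: mpg >= 29 AND year > 2009 → -206863
vin=W31: mpg >= 29 AND year > 2009 → -160084
vin=W32: ELSE → 98666
vin=W62: ELSE → 207614
vin=W75: mpg >= 19 → 177615
vin=W86: mpg >= 19 → 46838
vin=W87: ELSE → 52892
vin=W90: mpg >= 19 → 31396
vin=W93: mpg >= 19 → 5241
vin=W97: ELSE → 82956

-42306, 273488, -206863, -160084, 98666, 207614, 177615, 46838, 52892, 31396, 5241, 82956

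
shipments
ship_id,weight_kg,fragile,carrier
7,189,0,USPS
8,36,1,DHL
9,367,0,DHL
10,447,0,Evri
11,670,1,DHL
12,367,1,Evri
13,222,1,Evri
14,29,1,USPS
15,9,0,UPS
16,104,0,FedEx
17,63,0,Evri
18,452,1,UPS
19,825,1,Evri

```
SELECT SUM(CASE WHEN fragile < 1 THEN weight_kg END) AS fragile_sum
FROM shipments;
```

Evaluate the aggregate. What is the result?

ship_id=7: ✓ → 189
ship_id=8: ✗
ship_id=9: ✓ → 367
ship_id=10: ✓ → 447
ship_id=11: ✗
ship_id=12: ✗
ship_id=13: ✗
ship_id=14: ✗
ship_id=15: ✓ → 9
ship_id=16: ✓ → 104
ship_id=17: ✓ → 63
ship_id=18: ✗
ship_id=19: ✗
fragile_sum = 189 + 367 + 447 + 9 + 104 + 63 = 1179

1179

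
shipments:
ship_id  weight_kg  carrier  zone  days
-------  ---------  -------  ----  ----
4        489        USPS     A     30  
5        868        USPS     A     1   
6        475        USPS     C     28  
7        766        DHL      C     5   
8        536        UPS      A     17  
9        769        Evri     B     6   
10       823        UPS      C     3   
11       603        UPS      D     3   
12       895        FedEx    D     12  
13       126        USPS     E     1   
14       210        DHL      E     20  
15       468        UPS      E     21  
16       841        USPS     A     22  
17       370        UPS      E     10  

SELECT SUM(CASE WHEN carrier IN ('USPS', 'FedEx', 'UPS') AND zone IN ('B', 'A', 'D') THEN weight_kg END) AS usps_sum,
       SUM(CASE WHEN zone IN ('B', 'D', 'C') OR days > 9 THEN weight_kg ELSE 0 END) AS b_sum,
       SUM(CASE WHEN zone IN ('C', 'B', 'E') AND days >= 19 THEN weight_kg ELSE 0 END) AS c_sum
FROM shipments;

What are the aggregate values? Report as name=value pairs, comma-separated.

usps_sum=4232, b_sum=7245, c_sum=1153

[usps_sum: carrier IN ('USPS', 'FedEx', 'UPS') AND zone IN ('B', 'A', 'D')]
ship_id=4: ✓ → 489
ship_id=5: ✓ → 868
ship_id=6: ✗
ship_id=7: ✗
ship_id=8: ✓ → 536
ship_id=9: ✗
ship_id=10: ✗
ship_id=11: ✓ → 603
ship_id=12: ✓ → 895
ship_id=13: ✗
ship_id=14: ✗
ship_id=15: ✗
ship_id=16: ✓ → 841
ship_id=17: ✗
usps_sum = 489 + 868 + 536 + 603 + 895 + 841 = 4232
—
[b_sum: zone IN ('B', 'D', 'C') OR days > 9]
ship_id=4: ✓ → 489
ship_id=5: ✗
ship_id=6: ✓ → 475
ship_id=7: ✓ → 766
ship_id=8: ✓ → 536
ship_id=9: ✓ → 769
ship_id=10: ✓ → 823
ship_id=11: ✓ → 603
ship_id=12: ✓ → 895
ship_id=13: ✗
ship_id=14: ✓ → 210
ship_id=15: ✓ → 468
ship_id=16: ✓ → 841
ship_id=17: ✓ → 370
b_sum = 489 + 475 + 766 + 536 + 769 + 823 + 603 + 895 + 210 + 468 + 841 + 370 = 7245
—
[c_sum: zone IN ('C', 'B', 'E') AND days >= 19]
ship_id=4: ✗
ship_id=5: ✗
ship_id=6: ✓ → 475
ship_id=7: ✗
ship_id=8: ✗
ship_id=9: ✗
ship_id=10: ✗
ship_id=11: ✗
ship_id=12: ✗
ship_id=13: ✗
ship_id=14: ✓ → 210
ship_id=15: ✓ → 468
ship_id=16: ✗
ship_id=17: ✗
c_sum = 475 + 210 + 468 = 1153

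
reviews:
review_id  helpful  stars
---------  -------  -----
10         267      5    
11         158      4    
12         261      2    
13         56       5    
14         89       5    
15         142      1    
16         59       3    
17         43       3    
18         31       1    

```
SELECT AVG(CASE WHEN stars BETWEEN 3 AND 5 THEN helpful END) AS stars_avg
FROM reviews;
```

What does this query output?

112

review_id=10: ✓ → 267
review_id=11: ✓ → 158
review_id=12: ✗
review_id=13: ✓ → 56
review_id=14: ✓ → 89
review_id=15: ✗
review_id=16: ✓ → 59
review_id=17: ✓ → 43
review_id=18: ✗
stars_avg = (267 + 158 + 56 + 89 + 59 + 43) / 6 = 112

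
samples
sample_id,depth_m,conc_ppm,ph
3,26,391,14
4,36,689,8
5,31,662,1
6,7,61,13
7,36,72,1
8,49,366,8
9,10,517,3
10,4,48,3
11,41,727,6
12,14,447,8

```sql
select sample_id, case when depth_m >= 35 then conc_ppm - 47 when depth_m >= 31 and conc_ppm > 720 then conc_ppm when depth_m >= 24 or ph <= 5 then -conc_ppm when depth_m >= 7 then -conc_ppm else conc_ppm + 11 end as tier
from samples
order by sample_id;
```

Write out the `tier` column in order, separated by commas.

-391, 642, -662, -61, 25, 319, -517, -48, 680, -447

sample_id=3: depth_m >= 24 or ph <= 5 → -391
sample_id=4: depth_m >= 35 → 642
sample_id=5: depth_m >= 24 or ph <= 5 → -662
sample_id=6: depth_m >= 7 → -61
sample_id=7: depth_m >= 35 → 25
sample_id=8: depth_m >= 35 → 319
sample_id=9: depth_m >= 24 or ph <= 5 → -517
sample_id=10: depth_m >= 24 or ph <= 5 → -48
sample_id=11: depth_m >= 35 → 680
sample_id=12: depth_m >= 7 → -447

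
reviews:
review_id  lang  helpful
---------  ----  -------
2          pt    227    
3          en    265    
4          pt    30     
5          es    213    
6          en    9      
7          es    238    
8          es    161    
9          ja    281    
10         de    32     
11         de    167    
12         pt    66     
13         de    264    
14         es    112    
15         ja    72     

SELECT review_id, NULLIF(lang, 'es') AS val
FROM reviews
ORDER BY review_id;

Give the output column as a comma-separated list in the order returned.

review_id=2: lang=pt vs es: differ → pt
review_id=3: lang=en vs es: differ → en
review_id=4: lang=pt vs es: differ → pt
review_id=5: lang=es vs es: equal → NULL
review_id=6: lang=en vs es: differ → en
review_id=7: lang=es vs es: equal → NULL
review_id=8: lang=es vs es: equal → NULL
review_id=9: lang=ja vs es: differ → ja
review_id=10: lang=de vs es: differ → de
review_id=11: lang=de vs es: differ → de
review_id=12: lang=pt vs es: differ → pt
review_id=13: lang=de vs es: differ → de
review_id=14: lang=es vs es: equal → NULL
review_id=15: lang=ja vs es: differ → ja

pt, en, pt, NULL, en, NULL, NULL, ja, de, de, pt, de, NULL, ja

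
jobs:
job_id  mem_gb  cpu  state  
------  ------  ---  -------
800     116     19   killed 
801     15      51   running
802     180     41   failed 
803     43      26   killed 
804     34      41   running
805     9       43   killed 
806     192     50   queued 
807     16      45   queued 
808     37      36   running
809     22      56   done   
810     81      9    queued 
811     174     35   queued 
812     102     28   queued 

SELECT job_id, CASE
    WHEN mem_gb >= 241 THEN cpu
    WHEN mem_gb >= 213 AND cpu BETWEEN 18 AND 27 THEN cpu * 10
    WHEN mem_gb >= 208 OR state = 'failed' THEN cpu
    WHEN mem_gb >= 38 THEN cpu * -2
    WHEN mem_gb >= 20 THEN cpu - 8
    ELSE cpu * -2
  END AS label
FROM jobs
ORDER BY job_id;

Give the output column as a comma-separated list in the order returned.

job_id=800: mem_gb >= 38 → -38
job_id=801: ELSE → -102
job_id=802: mem_gb >= 208 OR state = 'failed' → 41
job_id=803: mem_gb >= 38 → -52
job_id=804: mem_gb >= 20 → 33
job_id=805: ELSE → -86
job_id=806: mem_gb >= 38 → -100
job_id=807: ELSE → -90
job_id=808: mem_gb >= 20 → 28
job_id=809: mem_gb >= 20 → 48
job_id=810: mem_gb >= 38 → -18
job_id=811: mem_gb >= 38 → -70
job_id=812: mem_gb >= 38 → -56

-38, -102, 41, -52, 33, -86, -100, -90, 28, 48, -18, -70, -56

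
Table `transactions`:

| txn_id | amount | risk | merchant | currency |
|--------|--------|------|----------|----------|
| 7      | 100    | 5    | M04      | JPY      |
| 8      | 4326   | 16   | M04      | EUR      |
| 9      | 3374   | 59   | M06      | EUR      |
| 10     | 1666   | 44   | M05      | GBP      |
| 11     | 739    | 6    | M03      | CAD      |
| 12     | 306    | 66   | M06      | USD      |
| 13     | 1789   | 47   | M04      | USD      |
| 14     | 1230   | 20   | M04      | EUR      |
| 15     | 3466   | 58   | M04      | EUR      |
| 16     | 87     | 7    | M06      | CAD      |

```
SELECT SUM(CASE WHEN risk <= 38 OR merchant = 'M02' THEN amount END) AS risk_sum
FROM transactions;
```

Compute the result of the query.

txn_id=7: ✓ → 100
txn_id=8: ✓ → 4326
txn_id=9: ✗
txn_id=10: ✗
txn_id=11: ✓ → 739
txn_id=12: ✗
txn_id=13: ✗
txn_id=14: ✓ → 1230
txn_id=15: ✗
txn_id=16: ✓ → 87
risk_sum = 100 + 4326 + 739 + 1230 + 87 = 6482

6482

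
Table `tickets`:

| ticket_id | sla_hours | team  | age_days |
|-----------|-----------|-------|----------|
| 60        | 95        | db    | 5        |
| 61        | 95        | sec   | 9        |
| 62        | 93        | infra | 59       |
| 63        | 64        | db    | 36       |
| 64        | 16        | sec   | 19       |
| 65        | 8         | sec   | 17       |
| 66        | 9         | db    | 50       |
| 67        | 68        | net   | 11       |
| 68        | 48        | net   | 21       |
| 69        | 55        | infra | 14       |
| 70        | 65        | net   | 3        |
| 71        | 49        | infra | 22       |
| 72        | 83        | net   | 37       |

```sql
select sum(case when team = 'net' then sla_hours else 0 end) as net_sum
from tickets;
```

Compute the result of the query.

ticket_id=60: ✗
ticket_id=61: ✗
ticket_id=62: ✗
ticket_id=63: ✗
ticket_id=64: ✗
ticket_id=65: ✗
ticket_id=66: ✗
ticket_id=67: ✓ → 68
ticket_id=68: ✓ → 48
ticket_id=69: ✗
ticket_id=70: ✓ → 65
ticket_id=71: ✗
ticket_id=72: ✓ → 83
net_sum = 68 + 48 + 65 + 83 = 264

264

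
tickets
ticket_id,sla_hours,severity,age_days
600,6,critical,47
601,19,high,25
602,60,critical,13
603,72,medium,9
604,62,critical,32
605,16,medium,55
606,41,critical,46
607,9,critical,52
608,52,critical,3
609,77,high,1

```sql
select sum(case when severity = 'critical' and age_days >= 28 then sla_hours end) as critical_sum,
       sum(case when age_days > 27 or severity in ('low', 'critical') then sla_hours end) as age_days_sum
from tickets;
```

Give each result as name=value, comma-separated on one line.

critical_sum=118, age_days_sum=246

[critical_sum: severity = 'critical' and age_days >= 28]
ticket_id=600: ✓ → 6
ticket_id=601: ✗
ticket_id=602: ✗
ticket_id=603: ✗
ticket_id=604: ✓ → 62
ticket_id=605: ✗
ticket_id=606: ✓ → 41
ticket_id=607: ✓ → 9
ticket_id=608: ✗
ticket_id=609: ✗
critical_sum = 6 + 62 + 41 + 9 = 118
—
[age_days_sum: age_days > 27 or severity in ('low', 'critical')]
ticket_id=600: ✓ → 6
ticket_id=601: ✗
ticket_id=602: ✓ → 60
ticket_id=603: ✗
ticket_id=604: ✓ → 62
ticket_id=605: ✓ → 16
ticket_id=606: ✓ → 41
ticket_id=607: ✓ → 9
ticket_id=608: ✓ → 52
ticket_id=609: ✗
age_days_sum = 6 + 60 + 62 + 16 + 41 + 9 + 52 = 246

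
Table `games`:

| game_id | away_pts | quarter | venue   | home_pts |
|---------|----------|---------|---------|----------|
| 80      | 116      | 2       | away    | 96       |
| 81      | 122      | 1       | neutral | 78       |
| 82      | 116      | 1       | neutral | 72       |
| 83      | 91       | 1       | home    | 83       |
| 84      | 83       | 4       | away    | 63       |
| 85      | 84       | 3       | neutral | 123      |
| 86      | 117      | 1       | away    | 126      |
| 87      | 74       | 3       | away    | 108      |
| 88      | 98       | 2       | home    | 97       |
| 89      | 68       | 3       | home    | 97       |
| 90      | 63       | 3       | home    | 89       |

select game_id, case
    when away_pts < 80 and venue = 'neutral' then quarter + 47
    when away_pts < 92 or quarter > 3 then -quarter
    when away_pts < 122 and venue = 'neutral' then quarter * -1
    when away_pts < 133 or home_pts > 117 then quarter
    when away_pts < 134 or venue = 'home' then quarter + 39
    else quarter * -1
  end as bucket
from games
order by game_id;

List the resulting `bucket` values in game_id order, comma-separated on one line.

game_id=80: away_pts < 133 or home_pts > 117 → 2
game_id=81: away_pts < 133 or home_pts > 117 → 1
game_id=82: away_pts < 122 and venue = 'neutral' → -1
game_id=83: away_pts < 92 or quarter > 3 → -1
game_id=84: away_pts < 92 or quarter > 3 → -4
game_id=85: away_pts < 92 or quarter > 3 → -3
game_id=86: away_pts < 133 or home_pts > 117 → 1
game_id=87: away_pts < 92 or quarter > 3 → -3
game_id=88: away_pts < 133 or home_pts > 117 → 2
game_id=89: away_pts < 92 or quarter > 3 → -3
game_id=90: away_pts < 92 or quarter > 3 → -3

2, 1, -1, -1, -4, -3, 1, -3, 2, -3, -3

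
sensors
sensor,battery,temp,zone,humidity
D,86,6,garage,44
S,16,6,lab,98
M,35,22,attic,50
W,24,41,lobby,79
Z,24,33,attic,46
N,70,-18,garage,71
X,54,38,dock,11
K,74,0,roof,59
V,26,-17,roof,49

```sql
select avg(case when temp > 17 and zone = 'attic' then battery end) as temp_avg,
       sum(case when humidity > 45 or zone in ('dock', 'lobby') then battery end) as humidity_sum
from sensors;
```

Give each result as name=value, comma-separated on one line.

[temp_avg: temp > 17 and zone = 'attic']
sensor=D: ✗
sensor=S: ✗
sensor=M: ✓ → 35
sensor=W: ✗
sensor=Z: ✓ → 24
sensor=N: ✗
sensor=X: ✗
sensor=K: ✗
sensor=V: ✗
temp_avg = (35 + 24) / 2 = 29.5
—
[humidity_sum: humidity > 45 or zone in ('dock', 'lobby')]
sensor=D: ✗
sensor=S: ✓ → 16
sensor=M: ✓ → 35
sensor=W: ✓ → 24
sensor=Z: ✓ → 24
sensor=N: ✓ → 70
sensor=X: ✓ → 54
sensor=K: ✓ → 74
sensor=V: ✓ → 26
humidity_sum = 16 + 35 + 24 + 24 + 70 + 54 + 74 + 26 = 323

temp_avg=29.5, humidity_sum=323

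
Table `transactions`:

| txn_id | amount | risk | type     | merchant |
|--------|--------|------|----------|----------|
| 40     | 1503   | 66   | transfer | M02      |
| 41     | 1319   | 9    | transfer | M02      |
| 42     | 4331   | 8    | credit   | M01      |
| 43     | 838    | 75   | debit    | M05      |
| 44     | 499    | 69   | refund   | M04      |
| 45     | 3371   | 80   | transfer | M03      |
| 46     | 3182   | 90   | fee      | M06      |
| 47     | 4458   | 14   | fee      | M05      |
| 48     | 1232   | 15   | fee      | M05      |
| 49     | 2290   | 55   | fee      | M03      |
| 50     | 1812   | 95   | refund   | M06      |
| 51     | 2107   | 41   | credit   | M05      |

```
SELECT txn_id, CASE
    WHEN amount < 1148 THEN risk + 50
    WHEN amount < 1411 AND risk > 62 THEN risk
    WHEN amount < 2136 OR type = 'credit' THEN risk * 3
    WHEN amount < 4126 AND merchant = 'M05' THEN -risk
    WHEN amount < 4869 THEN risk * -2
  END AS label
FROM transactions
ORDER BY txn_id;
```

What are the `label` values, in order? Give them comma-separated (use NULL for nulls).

txn_id=40: amount < 2136 OR type = 'credit' → 198
txn_id=41: amount < 2136 OR type = 'credit' → 27
txn_id=42: amount < 2136 OR type = 'credit' → 24
txn_id=43: amount < 1148 → 125
txn_id=44: amount < 1148 → 119
txn_id=45: amount < 4869 → -160
txn_id=46: amount < 4869 → -180
txn_id=47: amount < 4869 → -28
txn_id=48: amount < 2136 OR type = 'credit' → 45
txn_id=49: amount < 4869 → -110
txn_id=50: amount < 2136 OR type = 'credit' → 285
txn_id=51: amount < 2136 OR type = 'credit' → 123

198, 27, 24, 125, 119, -160, -180, -28, 45, -110, 285, 123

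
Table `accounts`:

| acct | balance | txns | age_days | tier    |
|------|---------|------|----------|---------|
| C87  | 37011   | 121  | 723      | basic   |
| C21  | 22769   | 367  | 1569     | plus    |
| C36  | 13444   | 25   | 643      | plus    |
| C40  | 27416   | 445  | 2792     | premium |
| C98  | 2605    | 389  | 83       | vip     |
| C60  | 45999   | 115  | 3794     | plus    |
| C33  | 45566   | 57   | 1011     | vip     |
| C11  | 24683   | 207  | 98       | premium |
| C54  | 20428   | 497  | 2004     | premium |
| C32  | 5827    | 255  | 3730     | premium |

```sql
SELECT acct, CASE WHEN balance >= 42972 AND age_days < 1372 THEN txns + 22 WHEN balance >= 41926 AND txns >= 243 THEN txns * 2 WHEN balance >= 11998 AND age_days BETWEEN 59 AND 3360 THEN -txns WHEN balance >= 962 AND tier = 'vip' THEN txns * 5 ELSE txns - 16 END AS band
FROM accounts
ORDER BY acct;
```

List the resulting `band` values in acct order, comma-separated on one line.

acct=C11: balance >= 11998 AND age_days BETWEEN 59 AND 3360 → -207
acct=C21: balance >= 11998 AND age_days BETWEEN 59 AND 3360 → -367
acct=C32: ELSE → 239
acct=C33: balance >= 42972 AND age_days < 1372 → 79
acct=C36: balance >= 11998 AND age_days BETWEEN 59 AND 3360 → -25
acct=C40: balance >= 11998 AND age_days BETWEEN 59 AND 3360 → -445
acct=C54: balance >= 11998 AND age_days BETWEEN 59 AND 3360 → -497
acct=C60: ELSE → 99
acct=C87: balance >= 11998 AND age_days BETWEEN 59 AND 3360 → -121
acct=C98: balance >= 962 AND tier = 'vip' → 1945

-207, -367, 239, 79, -25, -445, -497, 99, -121, 1945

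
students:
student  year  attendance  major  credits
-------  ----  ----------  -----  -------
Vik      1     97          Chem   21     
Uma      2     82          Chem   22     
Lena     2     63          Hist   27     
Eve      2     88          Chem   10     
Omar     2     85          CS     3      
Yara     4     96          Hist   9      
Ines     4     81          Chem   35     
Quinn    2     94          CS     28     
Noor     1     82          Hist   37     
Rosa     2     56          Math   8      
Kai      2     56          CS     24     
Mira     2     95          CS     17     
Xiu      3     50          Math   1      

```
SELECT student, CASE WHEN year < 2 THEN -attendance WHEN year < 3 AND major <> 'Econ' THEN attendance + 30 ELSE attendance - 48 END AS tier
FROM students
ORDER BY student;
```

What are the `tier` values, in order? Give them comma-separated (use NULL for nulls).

student=Eve: year < 3 AND major <> 'Econ' → 118
student=Ines: ELSE → 33
student=Kai: year < 3 AND major <> 'Econ' → 86
student=Lena: year < 3 AND major <> 'Econ' → 93
student=Mira: year < 3 AND major <> 'Econ' → 125
student=Noor: year < 2 → -82
student=Omar: year < 3 AND major <> 'Econ' → 115
student=Quinn: year < 3 AND major <> 'Econ' → 124
student=Rosa: year < 3 AND major <> 'Econ' → 86
student=Uma: year < 3 AND major <> 'Econ' → 112
student=Vik: year < 2 → -97
student=Xiu: ELSE → 2
student=Yara: ELSE → 48

118, 33, 86, 93, 125, -82, 115, 124, 86, 112, -97, 2, 48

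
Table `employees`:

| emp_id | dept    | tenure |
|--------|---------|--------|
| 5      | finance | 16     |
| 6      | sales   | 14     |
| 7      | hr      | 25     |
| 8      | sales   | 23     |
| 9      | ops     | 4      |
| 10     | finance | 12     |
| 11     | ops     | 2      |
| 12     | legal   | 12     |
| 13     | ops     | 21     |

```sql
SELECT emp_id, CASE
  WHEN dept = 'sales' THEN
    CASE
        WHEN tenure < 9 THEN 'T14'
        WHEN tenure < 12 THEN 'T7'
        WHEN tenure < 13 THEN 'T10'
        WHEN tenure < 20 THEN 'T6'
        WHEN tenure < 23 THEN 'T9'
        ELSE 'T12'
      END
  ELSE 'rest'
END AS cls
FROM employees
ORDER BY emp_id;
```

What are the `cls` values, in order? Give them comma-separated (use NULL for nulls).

emp_id=5: dept='finance' → outer ELSE → rest
emp_id=6: dept='sales' → inner[tenure < 20] → T6
emp_id=7: dept='hr' → outer ELSE → rest
emp_id=8: dept='sales' → inner[ELSE] → T12
emp_id=9: dept='ops' → outer ELSE → rest
emp_id=10: dept='finance' → outer ELSE → rest
emp_id=11: dept='ops' → outer ELSE → rest
emp_id=12: dept='legal' → outer ELSE → rest
emp_id=13: dept='ops' → outer ELSE → rest

rest, T6, rest, T12, rest, rest, rest, rest, rest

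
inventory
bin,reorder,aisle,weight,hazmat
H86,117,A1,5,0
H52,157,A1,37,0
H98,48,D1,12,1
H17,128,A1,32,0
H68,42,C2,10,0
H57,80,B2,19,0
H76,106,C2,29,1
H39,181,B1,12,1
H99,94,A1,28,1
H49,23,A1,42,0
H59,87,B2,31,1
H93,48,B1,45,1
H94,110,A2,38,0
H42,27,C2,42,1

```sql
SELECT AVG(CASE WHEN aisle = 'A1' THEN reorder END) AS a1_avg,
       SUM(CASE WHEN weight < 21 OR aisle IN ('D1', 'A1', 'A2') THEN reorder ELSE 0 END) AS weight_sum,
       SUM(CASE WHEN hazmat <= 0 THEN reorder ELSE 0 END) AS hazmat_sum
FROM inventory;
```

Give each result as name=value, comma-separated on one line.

[a1_avg: aisle = 'A1']
bin=H86: ✓ → 117
bin=H52: ✓ → 157
bin=H98: ✗
bin=H17: ✓ → 128
bin=H68: ✗
bin=H57: ✗
bin=H76: ✗
bin=H39: ✗
bin=H99: ✓ → 94
bin=H49: ✓ → 23
bin=H59: ✗
bin=H93: ✗
bin=H94: ✗
bin=H42: ✗
a1_avg = (117 + 157 + 128 + 94 + 23) / 5 = 103.8
—
[weight_sum: weight < 21 OR aisle IN ('D1', 'A1', 'A2')]
bin=H86: ✓ → 117
bin=H52: ✓ → 157
bin=H98: ✓ → 48
bin=H17: ✓ → 128
bin=H68: ✓ → 42
bin=H57: ✓ → 80
bin=H76: ✗
bin=H39: ✓ → 181
bin=H99: ✓ → 94
bin=H49: ✓ → 23
bin=H59: ✗
bin=H93: ✗
bin=H94: ✓ → 110
bin=H42: ✗
weight_sum = 117 + 157 + 48 + 128 + 42 + 80 + 181 + 94 + 23 + 110 = 980
—
[hazmat_sum: hazmat <= 0]
bin=H86: ✓ → 117
bin=H52: ✓ → 157
bin=H98: ✗
bin=H17: ✓ → 128
bin=H68: ✓ → 42
bin=H57: ✓ → 80
bin=H76: ✗
bin=H39: ✗
bin=H99: ✗
bin=H49: ✓ → 23
bin=H59: ✗
bin=H93: ✗
bin=H94: ✓ → 110
bin=H42: ✗
hazmat_sum = 117 + 157 + 128 + 42 + 80 + 23 + 110 = 657

a1_avg=103.8, weight_sum=980, hazmat_sum=657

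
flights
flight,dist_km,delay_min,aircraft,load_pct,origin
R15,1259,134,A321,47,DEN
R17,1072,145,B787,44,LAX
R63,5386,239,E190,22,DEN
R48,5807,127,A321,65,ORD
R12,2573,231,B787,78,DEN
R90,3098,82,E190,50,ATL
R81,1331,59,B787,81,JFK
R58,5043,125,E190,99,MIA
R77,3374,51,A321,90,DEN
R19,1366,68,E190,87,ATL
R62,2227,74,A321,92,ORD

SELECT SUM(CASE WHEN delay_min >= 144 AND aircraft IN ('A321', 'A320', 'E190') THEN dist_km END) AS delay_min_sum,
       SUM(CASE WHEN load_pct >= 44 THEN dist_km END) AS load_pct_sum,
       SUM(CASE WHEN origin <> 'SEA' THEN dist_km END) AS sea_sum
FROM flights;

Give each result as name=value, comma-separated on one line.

[delay_min_sum: delay_min >= 144 AND aircraft IN ('A321', 'A320', 'E190')]
flight=R15: ✗
flight=R17: ✗
flight=R63: ✓ → 5386
flight=R48: ✗
flight=R12: ✗
flight=R90: ✗
flight=R81: ✗
flight=R58: ✗
flight=R77: ✗
flight=R19: ✗
flight=R62: ✗
delay_min_sum = 5386
—
[load_pct_sum: load_pct >= 44]
flight=R15: ✓ → 1259
flight=R17: ✓ → 1072
flight=R63: ✗
flight=R48: ✓ → 5807
flight=R12: ✓ → 2573
flight=R90: ✓ → 3098
flight=R81: ✓ → 1331
flight=R58: ✓ → 5043
flight=R77: ✓ → 3374
flight=R19: ✓ → 1366
flight=R62: ✓ → 2227
load_pct_sum = 1259 + 1072 + 5807 + 2573 + 3098 + 1331 + 5043 + 3374 + 1366 + 2227 = 27150
—
[sea_sum: origin <> 'SEA']
flight=R15: ✓ → 1259
flight=R17: ✓ → 1072
flight=R63: ✓ → 5386
flight=R48: ✓ → 5807
flight=R12: ✓ → 2573
flight=R90: ✓ → 3098
flight=R81: ✓ → 1331
flight=R58: ✓ → 5043
flight=R77: ✓ → 3374
flight=R19: ✓ → 1366
flight=R62: ✓ → 2227
sea_sum = 1259 + 1072 + 5386 + 5807 + 2573 + 3098 + 1331 + 5043 + 3374 + 1366 + 2227 = 32536

delay_min_sum=5386, load_pct_sum=27150, sea_sum=32536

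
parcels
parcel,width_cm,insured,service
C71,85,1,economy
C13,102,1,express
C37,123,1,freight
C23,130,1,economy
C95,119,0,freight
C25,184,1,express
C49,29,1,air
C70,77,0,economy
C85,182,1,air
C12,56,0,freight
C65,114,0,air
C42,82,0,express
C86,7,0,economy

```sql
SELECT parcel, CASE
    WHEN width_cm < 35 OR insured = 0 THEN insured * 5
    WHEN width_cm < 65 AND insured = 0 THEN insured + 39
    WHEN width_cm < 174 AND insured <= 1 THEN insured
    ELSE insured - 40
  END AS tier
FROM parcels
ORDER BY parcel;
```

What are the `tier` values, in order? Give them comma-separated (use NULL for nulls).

0, 1, 1, -39, 1, 0, 5, 0, 0, 1, -39, 0, 0

parcel=C12: width_cm < 35 OR insured = 0 → 0
parcel=C13: width_cm < 174 AND insured <= 1 → 1
parcel=C23: width_cm < 174 AND insured <= 1 → 1
parcel=C25: ELSE → -39
parcel=C37: width_cm < 174 AND insured <= 1 → 1
parcel=C42: width_cm < 35 OR insured = 0 → 0
parcel=C49: width_cm < 35 OR insured = 0 → 5
parcel=C65: width_cm < 35 OR insured = 0 → 0
parcel=C70: width_cm < 35 OR insured = 0 → 0
parcel=C71: width_cm < 174 AND insured <= 1 → 1
parcel=C85: ELSE → -39
parcel=C86: width_cm < 35 OR insured = 0 → 0
parcel=C95: width_cm < 35 OR insured = 0 → 0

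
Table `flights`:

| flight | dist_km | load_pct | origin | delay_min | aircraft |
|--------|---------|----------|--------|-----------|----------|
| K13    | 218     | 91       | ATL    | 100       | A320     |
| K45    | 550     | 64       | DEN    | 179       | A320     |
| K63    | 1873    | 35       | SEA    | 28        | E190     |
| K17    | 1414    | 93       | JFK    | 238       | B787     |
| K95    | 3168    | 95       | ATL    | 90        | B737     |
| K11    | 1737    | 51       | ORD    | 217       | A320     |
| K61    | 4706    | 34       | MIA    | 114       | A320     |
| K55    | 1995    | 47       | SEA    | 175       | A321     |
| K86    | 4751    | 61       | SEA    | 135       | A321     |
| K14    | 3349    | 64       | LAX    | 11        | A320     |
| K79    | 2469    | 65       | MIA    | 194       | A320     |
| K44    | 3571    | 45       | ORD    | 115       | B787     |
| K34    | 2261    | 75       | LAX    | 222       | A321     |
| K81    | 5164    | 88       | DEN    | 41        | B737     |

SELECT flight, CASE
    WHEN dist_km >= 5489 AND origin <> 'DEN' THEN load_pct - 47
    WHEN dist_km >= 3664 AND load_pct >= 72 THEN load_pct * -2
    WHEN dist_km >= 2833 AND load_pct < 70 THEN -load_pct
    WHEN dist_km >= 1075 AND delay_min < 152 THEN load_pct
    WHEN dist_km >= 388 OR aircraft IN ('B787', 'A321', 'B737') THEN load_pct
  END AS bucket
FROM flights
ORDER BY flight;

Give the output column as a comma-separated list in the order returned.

flight=K11: dist_km >= 388 OR aircraft IN ('B787', 'A321', 'B737') → 51
flight=K13: (no match → NULL) → NULL
flight=K14: dist_km >= 2833 AND load_pct < 70 → -64
flight=K17: dist_km >= 388 OR aircraft IN ('B787', 'A321', 'B737') → 93
flight=K34: dist_km >= 388 OR aircraft IN ('B787', 'A321', 'B737') → 75
flight=K44: dist_km >= 2833 AND load_pct < 70 → -45
flight=K45: dist_km >= 388 OR aircraft IN ('B787', 'A321', 'B737') → 64
flight=K55: dist_km >= 388 OR aircraft IN ('B787', 'A321', 'B737') → 47
flight=K61: dist_km >= 2833 AND load_pct < 70 → -34
flight=K63: dist_km >= 1075 AND delay_min < 152 → 35
flight=K79: dist_km >= 388 OR aircraft IN ('B787', 'A321', 'B737') → 65
flight=K81: dist_km >= 3664 AND load_pct >= 72 → -176
flight=K86: dist_km >= 2833 AND load_pct < 70 → -61
flight=K95: dist_km >= 1075 AND delay_min < 152 → 95

51, NULL, -64, 93, 75, -45, 64, 47, -34, 35, 65, -176, -61, 95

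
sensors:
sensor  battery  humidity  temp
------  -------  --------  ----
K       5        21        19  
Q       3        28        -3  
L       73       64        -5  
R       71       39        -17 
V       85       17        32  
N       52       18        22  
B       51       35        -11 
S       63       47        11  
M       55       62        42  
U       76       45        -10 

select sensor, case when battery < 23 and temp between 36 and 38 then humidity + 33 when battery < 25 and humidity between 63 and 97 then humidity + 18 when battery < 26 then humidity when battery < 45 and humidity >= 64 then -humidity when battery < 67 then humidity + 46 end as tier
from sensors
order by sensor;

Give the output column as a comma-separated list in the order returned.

sensor=B: battery < 67 → 81
sensor=K: battery < 26 → 21
sensor=L: (no match → NULL) → NULL
sensor=M: battery < 67 → 108
sensor=N: battery < 67 → 64
sensor=Q: battery < 26 → 28
sensor=R: (no match → NULL) → NULL
sensor=S: battery < 67 → 93
sensor=U: (no match → NULL) → NULL
sensor=V: (no match → NULL) → NULL

81, 21, NULL, 108, 64, 28, NULL, 93, NULL, NULL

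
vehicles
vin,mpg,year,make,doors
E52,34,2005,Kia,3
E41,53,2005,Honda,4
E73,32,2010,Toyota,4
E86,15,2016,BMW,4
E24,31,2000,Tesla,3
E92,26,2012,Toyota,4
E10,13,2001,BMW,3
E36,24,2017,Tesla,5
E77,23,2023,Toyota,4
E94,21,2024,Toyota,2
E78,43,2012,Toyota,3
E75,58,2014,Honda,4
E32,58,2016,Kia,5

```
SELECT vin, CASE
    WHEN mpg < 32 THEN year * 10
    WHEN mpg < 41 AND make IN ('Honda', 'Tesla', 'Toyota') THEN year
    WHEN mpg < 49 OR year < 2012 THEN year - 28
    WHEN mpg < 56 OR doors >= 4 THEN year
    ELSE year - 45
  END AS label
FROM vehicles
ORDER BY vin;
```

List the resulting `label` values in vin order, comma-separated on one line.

20010, 20000, 2016, 20170, 1977, 1977, 2010, 2014, 20230, 1984, 20160, 20120, 20240

vin=E10: mpg < 32 → 20010
vin=E24: mpg < 32 → 20000
vin=E32: mpg < 56 OR doors >= 4 → 2016
vin=E36: mpg < 32 → 20170
vin=E41: mpg < 49 OR year < 2012 → 1977
vin=E52: mpg < 49 OR year < 2012 → 1977
vin=E73: mpg < 41 AND make IN ('Honda', 'Tesla', 'Toyota') → 2010
vin=E75: mpg < 56 OR doors >= 4 → 2014
vin=E77: mpg < 32 → 20230
vin=E78: mpg < 49 OR year < 2012 → 1984
vin=E86: mpg < 32 → 20160
vin=E92: mpg < 32 → 20120
vin=E94: mpg < 32 → 20240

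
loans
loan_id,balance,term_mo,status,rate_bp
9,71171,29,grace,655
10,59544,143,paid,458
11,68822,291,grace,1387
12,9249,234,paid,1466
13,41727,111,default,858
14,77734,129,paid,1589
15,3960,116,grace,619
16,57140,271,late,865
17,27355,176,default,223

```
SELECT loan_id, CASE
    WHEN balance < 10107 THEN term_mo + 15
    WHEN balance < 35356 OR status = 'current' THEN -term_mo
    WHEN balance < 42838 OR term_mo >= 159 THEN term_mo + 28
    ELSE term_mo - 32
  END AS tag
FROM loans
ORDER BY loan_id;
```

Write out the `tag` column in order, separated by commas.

loan_id=9: ELSE → -3
loan_id=10: ELSE → 111
loan_id=11: balance < 42838 OR term_mo >= 159 → 319
loan_id=12: balance < 10107 → 249
loan_id=13: balance < 42838 OR term_mo >= 159 → 139
loan_id=14: ELSE → 97
loan_id=15: balance < 10107 → 131
loan_id=16: balance < 42838 OR term_mo >= 159 → 299
loan_id=17: balance < 35356 OR status = 'current' → -176

-3, 111, 319, 249, 139, 97, 131, 299, -176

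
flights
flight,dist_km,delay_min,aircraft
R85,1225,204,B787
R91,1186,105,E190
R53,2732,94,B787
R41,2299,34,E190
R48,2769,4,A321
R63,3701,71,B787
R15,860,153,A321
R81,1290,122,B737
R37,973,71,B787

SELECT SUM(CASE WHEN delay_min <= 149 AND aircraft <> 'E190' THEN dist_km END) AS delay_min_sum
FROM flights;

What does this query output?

flight=R85: ✗
flight=R91: ✗
flight=R53: ✓ → 2732
flight=R41: ✗
flight=R48: ✓ → 2769
flight=R63: ✓ → 3701
flight=R15: ✗
flight=R81: ✓ → 1290
flight=R37: ✓ → 973
delay_min_sum = 2732 + 2769 + 3701 + 1290 + 973 = 11465

11465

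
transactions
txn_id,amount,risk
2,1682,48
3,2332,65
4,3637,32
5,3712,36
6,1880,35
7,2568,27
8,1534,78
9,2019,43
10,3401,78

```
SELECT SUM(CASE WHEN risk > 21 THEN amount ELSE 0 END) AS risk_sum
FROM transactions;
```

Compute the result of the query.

22765

txn_id=2: ✓ → 1682
txn_id=3: ✓ → 2332
txn_id=4: ✓ → 3637
txn_id=5: ✓ → 3712
txn_id=6: ✓ → 1880
txn_id=7: ✓ → 2568
txn_id=8: ✓ → 1534
txn_id=9: ✓ → 2019
txn_id=10: ✓ → 3401
risk_sum = 1682 + 2332 + 3637 + 3712 + 1880 + 2568 + 1534 + 2019 + 3401 = 22765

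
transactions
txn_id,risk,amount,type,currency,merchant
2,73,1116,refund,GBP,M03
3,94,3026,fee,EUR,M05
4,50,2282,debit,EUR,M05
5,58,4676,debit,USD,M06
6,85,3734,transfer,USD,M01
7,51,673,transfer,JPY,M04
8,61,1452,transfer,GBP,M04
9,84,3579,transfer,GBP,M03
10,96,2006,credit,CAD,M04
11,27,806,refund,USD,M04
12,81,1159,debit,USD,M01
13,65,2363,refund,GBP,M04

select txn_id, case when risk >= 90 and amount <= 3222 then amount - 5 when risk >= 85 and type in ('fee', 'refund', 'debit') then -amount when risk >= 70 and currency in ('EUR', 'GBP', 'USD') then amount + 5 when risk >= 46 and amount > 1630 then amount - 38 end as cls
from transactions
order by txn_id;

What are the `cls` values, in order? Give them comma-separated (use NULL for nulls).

1121, 3021, 2244, 4638, 3739, NULL, NULL, 3584, 2001, NULL, 1164, 2325

txn_id=2: risk >= 70 and currency in ('EUR', 'GBP', 'USD') → 1121
txn_id=3: risk >= 90 and amount <= 3222 → 3021
txn_id=4: risk >= 46 and amount > 1630 → 2244
txn_id=5: risk >= 46 and amount > 1630 → 4638
txn_id=6: risk >= 70 and currency in ('EUR', 'GBP', 'USD') → 3739
txn_id=7: (no match → NULL) → NULL
txn_id=8: (no match → NULL) → NULL
txn_id=9: risk >= 70 and currency in ('EUR', 'GBP', 'USD') → 3584
txn_id=10: risk >= 90 and amount <= 3222 → 2001
txn_id=11: (no match → NULL) → NULL
txn_id=12: risk >= 70 and currency in ('EUR', 'GBP', 'USD') → 1164
txn_id=13: risk >= 46 and amount > 1630 → 2325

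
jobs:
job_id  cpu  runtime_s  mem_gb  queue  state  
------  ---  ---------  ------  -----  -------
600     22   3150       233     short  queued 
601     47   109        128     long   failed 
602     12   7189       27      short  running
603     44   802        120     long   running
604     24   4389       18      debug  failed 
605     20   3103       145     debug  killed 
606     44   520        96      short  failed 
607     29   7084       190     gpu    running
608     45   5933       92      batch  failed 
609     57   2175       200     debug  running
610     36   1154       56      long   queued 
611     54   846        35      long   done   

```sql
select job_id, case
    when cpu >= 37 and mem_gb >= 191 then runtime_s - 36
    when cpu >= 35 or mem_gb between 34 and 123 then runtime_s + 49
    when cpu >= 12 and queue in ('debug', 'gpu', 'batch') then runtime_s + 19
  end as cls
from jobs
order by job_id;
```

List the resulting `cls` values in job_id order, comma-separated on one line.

NULL, 158, NULL, 851, 4408, 3122, 569, 7103, 5982, 2139, 1203, 895

job_id=600: (no match → NULL) → NULL
job_id=601: cpu >= 35 or mem_gb between 34 and 123 → 158
job_id=602: (no match → NULL) → NULL
job_id=603: cpu >= 35 or mem_gb between 34 and 123 → 851
job_id=604: cpu >= 12 and queue in ('debug', 'gpu', 'batch') → 4408
job_id=605: cpu >= 12 and queue in ('debug', 'gpu', 'batch') → 3122
job_id=606: cpu >= 35 or mem_gb between 34 and 123 → 569
job_id=607: cpu >= 12 and queue in ('debug', 'gpu', 'batch') → 7103
job_id=608: cpu >= 35 or mem_gb between 34 and 123 → 5982
job_id=609: cpu >= 37 and mem_gb >= 191 → 2139
job_id=610: cpu >= 35 or mem_gb between 34 and 123 → 1203
job_id=611: cpu >= 35 or mem_gb between 34 and 123 → 895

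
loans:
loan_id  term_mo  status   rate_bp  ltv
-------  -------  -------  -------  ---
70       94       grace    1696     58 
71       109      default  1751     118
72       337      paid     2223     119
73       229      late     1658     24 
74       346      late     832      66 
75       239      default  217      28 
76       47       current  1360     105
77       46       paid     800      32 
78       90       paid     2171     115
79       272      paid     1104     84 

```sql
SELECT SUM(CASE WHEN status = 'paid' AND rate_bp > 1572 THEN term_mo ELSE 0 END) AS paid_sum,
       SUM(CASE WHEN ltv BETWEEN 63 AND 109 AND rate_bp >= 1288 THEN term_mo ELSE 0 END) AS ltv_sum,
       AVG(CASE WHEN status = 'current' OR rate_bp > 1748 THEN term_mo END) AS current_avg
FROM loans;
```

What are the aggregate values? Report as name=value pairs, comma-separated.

paid_sum=427, ltv_sum=47, current_avg=145.75

[paid_sum: status = 'paid' AND rate_bp > 1572]
loan_id=70: ✗
loan_id=71: ✗
loan_id=72: ✓ → 337
loan_id=73: ✗
loan_id=74: ✗
loan_id=75: ✗
loan_id=76: ✗
loan_id=77: ✗
loan_id=78: ✓ → 90
loan_id=79: ✗
paid_sum = 337 + 90 = 427
—
[ltv_sum: ltv BETWEEN 63 AND 109 AND rate_bp >= 1288]
loan_id=70: ✗
loan_id=71: ✗
loan_id=72: ✗
loan_id=73: ✗
loan_id=74: ✗
loan_id=75: ✗
loan_id=76: ✓ → 47
loan_id=77: ✗
loan_id=78: ✗
loan_id=79: ✗
ltv_sum = 47
—
[current_avg: status = 'current' OR rate_bp > 1748]
loan_id=70: ✗
loan_id=71: ✓ → 109
loan_id=72: ✓ → 337
loan_id=73: ✗
loan_id=74: ✗
loan_id=75: ✗
loan_id=76: ✓ → 47
loan_id=77: ✗
loan_id=78: ✓ → 90
loan_id=79: ✗
current_avg = (109 + 337 + 47 + 90) / 4 = 145.75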